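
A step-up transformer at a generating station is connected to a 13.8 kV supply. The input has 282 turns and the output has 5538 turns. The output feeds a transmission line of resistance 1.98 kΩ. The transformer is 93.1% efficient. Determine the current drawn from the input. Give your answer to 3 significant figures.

I_in ≈ 2890 A

V_out = 13800 × 5538/282 = 271010 V.
I_out = V_out/R = 271010/1980 = 136.87 A.
P_out = V_out I_out = 271010 × 136.87 = 3.7094×10^7 W.
P_in = P_out/η = 3.7094×10^7/0.931 = 3.9843×10^7 W.
I_in = P_in/V_in = 3.9843×10^7/13800 = 2890 A.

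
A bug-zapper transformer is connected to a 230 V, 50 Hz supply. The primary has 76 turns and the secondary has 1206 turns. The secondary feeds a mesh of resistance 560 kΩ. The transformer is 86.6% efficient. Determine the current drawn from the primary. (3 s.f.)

V_s = 230 × 1206/76 = 3649.7 V.
I_s = V_s/R = 3649.7/560000 = 0.0065174 A.
P_out = V_s I_s = 3649.7 × 0.0065174 = 23.787 W.
P_in = P_out/η = 23.787/0.866 = 27.467 W.
I_p = P_in/V_p = 27.467/230 = 0.119 A.

I_p ≈ 0.119 A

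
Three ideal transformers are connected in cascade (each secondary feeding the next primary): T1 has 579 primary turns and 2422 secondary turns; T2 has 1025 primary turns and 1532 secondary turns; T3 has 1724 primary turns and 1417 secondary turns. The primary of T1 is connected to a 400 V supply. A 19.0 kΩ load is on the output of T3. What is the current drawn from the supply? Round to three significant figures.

After T1: V = 400.00 × 2422/579 = 1673.2 V.
After T2: V = 1673.2 × 1532/1025 = 2500.9 V.
After T3: V = 2500.9 × 1417/1724 = 2055.5 V.
I_load = 2055.5/19000 = 0.10819 A, so P_out = 2055.5 × 0.10819 = 222.38 W.
All ideal ⇒ P_in = P_out, so I_supply = 222.38/400 = 0.556 A.

I_supply ≈ 0.556 A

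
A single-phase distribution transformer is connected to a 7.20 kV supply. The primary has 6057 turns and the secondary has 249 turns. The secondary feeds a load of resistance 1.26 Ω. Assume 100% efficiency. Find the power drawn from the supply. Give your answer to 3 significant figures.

V_s = V_p × N_s/N_p = 7200 × 249/6057 = 295.99 V.
I_s = V_s/R = 295.99/1.26 = 234.91 A.
I_p = I_s × N_s/N_p = 234.91 × 249/6057 = 9.6571 A.
P = V_p I_p = 7200 × 9.6571 = 69500 W.

P ≈ 69500 W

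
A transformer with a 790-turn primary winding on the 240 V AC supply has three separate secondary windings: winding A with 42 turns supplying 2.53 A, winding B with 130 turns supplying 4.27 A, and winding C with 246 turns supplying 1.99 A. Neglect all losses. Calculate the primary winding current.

V_A = 240 × 42/790 = 12.759 V; V_B = 240 × 130/790 = 39.494 V; V_C = 240 × 246/790 = 74.734 V.
P_out = V_A I_A + V_B I_B + V_C I_C = 12.759×2.53 + 39.494×4.27 + 74.734×1.99 = 32.282 + 168.64 + 148.72 = 349.64 W.
Ideal ⇒ P_in = P_out, so I_p = P_out/V_p = 349.64/240 = 1.46 A.

I_p ≈ 1.46 A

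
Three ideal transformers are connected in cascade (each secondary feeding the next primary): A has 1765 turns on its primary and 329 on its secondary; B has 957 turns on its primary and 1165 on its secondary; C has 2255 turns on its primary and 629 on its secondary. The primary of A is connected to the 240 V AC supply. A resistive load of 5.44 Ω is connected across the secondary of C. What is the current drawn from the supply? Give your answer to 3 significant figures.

Secondary of A: V = 240.00 × 329/1765 = 44.737 V.
Secondary of B: V = 44.737 × 1165/957 = 54.460 V.
Secondary of C: V = 54.460 × 629/2255 = 15.191 V.
I_load = 15.191/5.44 = 2.7924 A, so P_out = 15.191 × 2.7924 = 42.419 W.
All ideal ⇒ P_in = P_out, so I_supply = 42.419/240 = 0.177 A.

I_supply ≈ 0.177 A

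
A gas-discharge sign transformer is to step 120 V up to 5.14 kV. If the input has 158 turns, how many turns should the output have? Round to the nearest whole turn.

N_out/N_in = V_out/V_in, so N_out = 158 × 5140/120 = 6767.7 ≈ 6768 turns.

N_out = 6768 turns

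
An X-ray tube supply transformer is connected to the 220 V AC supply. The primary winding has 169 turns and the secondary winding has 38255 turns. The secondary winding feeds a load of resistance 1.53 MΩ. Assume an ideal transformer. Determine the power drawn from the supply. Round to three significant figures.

P ≈ 1620 W

V_s = V_p × N_s/N_p = 220 × 38255/169 = 49799 V.
I_s = V_s/R = 49799/(1.53×10^6) = 0.032549 A.
I_p = I_s × N_s/N_p = 0.032549 × 38255/169 = 7.3677 A.
P = V_p I_p = 220 × 7.3677 = 1620 W.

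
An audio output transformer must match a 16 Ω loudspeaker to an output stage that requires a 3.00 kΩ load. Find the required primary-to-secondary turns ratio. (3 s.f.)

N_p/N_s ≈ 13.7

Z_p/Z_s = (N_p/N_s)², so N_p/N_s = √(3000/16) = √188 = 13.7.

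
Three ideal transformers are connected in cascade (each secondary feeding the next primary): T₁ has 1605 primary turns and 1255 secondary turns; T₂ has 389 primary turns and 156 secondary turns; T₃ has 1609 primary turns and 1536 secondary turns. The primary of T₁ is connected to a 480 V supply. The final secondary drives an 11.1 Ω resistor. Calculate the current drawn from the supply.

After T₁: V = 480.00 × 1255/1605 = 375.33 V.
After T₂: V = 375.33 × 156/389 = 150.52 V.
After T₃: V = 150.52 × 1536/1609 = 143.69 V.
I_load = 143.69/11.1 = 12.945 A, so P_out = 143.69 × 12.945 = 1860.0 W.
All ideal ⇒ P_in = P_out, so I_supply = 1860.0/480 = 3.88 A.

I_supply ≈ 3.88 A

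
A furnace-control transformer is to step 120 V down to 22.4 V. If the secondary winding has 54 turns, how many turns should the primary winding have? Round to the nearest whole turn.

N_p/N_s = V_p/V_s, so N_p = 54 × 120/22.4 = 289.3 ≈ 289 turns.

N_p = 289 turns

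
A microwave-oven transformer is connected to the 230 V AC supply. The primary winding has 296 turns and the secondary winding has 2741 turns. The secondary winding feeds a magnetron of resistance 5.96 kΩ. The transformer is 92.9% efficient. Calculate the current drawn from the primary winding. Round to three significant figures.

I_p ≈ 3.56 A

V_s = 230 × 2741/296 = 2129.8 V.
I_s = V_s/R = 2129.8/5960 = 0.35735 A.
P_out = V_s I_s = 2129.8 × 0.35735 = 761.10 W.
P_in = P_out/η = 761.10/0.929 = 819.27 W.
I_p = P_in/V_p = 819.27/230 = 3.56 A.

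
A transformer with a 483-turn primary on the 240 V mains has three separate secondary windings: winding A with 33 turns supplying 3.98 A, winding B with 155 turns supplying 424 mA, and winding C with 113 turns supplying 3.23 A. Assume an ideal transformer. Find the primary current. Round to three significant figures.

V_A = 240 × 33/483 = 16.398 V; V_B = 240 × 155/483 = 77.019 V; V_C = 240 × 113/483 = 56.149 V.
P_out = V_A I_A + V_B I_B + V_C I_C = 16.398×3.98 + 77.019×0.424 + 56.149×3.23 = 65.262 + 32.656 + 181.36 = 279.28 W.
Ideal ⇒ P_in = P_out, so I_p = P_out/V_p = 279.28/240 = 1.16 A.

I_p ≈ 1.16 A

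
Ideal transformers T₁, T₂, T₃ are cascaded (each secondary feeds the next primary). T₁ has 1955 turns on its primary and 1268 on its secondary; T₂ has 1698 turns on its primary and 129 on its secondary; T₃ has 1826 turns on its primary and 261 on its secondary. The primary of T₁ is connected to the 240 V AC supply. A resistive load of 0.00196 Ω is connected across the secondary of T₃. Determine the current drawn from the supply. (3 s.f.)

Secondary of T₁: V = 240.00 × 1268/1955 = 155.66 V.
Secondary of T₂: V = 155.66 × 129/1698 = 11.826 V.
Secondary of T₃: V = 11.826 × 261/1826 = 1.6903 V.
I_load = 1.6903/0.00196 = 862.42 A, so P_out = 1.6903 × 862.42 = 1457.8 W.
All ideal ⇒ P_in = P_out, so I_supply = 1457.8/240 = 6.07 A.

I_supply ≈ 6.07 A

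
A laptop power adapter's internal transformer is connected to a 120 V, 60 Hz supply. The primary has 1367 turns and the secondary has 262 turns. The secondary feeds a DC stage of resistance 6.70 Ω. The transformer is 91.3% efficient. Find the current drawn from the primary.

I_p ≈ 0.721 A

V_s = 120 × 262/1367 = 22.999 V.
I_s = V_s/R = 22.999/6.70 = 3.4327 A.
P_out = V_s I_s = 22.999 × 3.4327 = 78.950 W.
P_in = P_out/η = 78.950/0.913 = 86.473 W.
I_p = P_in/V_p = 86.473/120 = 0.721 A.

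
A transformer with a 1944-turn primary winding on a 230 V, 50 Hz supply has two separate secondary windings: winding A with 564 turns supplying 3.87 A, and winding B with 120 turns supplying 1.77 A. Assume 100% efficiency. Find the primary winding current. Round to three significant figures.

I_p ≈ 1.23 A

V_A = 230 × 564/1944 = 66.728 V; V_B = 230 × 120/1944 = 14.198 V.
P_out = V_A I_A + V_B I_B = 66.728×3.87 + 14.198×1.77 = 258.24 + 25.130 = 283.37 W.
Ideal ⇒ P_in = P_out, so I_p = P_out/V_p = 283.37/230 = 1.23 A.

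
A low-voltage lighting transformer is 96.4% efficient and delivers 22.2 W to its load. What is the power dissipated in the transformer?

P_in = P_out/η = 22.2/0.964 = 23.0290 W.
P_loss = P_in − P_out = 23.0290 − 22.2 = 0.829 W.

P_loss ≈ 0.829 W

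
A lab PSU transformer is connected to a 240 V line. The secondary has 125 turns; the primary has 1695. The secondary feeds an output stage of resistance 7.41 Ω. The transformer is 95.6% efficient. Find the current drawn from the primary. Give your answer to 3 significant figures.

I_p ≈ 0.184 A

V_s = 240 × 125/1695 = 17.699 V.
I_s = V_s/R = 17.699/7.41 = 2.3885 A.
P_out = V_s I_s = 17.699 × 2.3885 = 42.275 W.
P_in = P_out/η = 42.275/0.956 = 44.221 W.
I_p = P_in/V_p = 44.221/240 = 0.184 A.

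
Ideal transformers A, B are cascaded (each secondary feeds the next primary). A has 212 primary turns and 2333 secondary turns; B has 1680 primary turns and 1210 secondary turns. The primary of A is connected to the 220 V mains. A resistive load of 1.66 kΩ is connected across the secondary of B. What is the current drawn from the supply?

Secondary of A: V = 220.00 × 2333/212 = 2421.0 V.
Secondary of B: V = 2421.0 × 1210/1680 = 1743.7 V.
I_load = 1743.7/1660 = 1.0504 A, so P_out = 1743.7 × 1.0504 = 1831.7 W.
All ideal ⇒ P_in = P_out, so I_supply = 1831.7/220 = 8.33 A.

I_supply ≈ 8.33 A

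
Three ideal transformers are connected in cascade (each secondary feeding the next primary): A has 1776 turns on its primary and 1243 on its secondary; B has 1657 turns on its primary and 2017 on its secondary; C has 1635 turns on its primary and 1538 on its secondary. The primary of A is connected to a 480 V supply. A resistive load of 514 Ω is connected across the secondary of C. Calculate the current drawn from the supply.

Secondary of A: V = 480.00 × 1243/1776 = 335.95 V.
Secondary of B: V = 335.95 × 2017/1657 = 408.93 V.
Secondary of C: V = 408.93 × 1538/1635 = 384.67 V.
I_load = 384.67/514 = 0.74839 A, so P_out = 384.67 × 0.74839 = 287.89 W.
All ideal ⇒ P_in = P_out, so I_supply = 287.89/480 = 0.600 A.

I_supply ≈ 0.600 A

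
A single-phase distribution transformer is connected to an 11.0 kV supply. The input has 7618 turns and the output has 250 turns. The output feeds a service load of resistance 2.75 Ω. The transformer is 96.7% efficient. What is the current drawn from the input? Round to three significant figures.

I_in ≈ 4.45 A

V_out = 11000 × 250/7618 = 360.99 V.
I_out = V_out/R = 360.99/2.75 = 131.27 A.
P_out = V_out I_out = 360.99 × 131.27 = 47386 W.
P_in = P_out/η = 47386/0.967 = 49003 W.
I_in = P_in/V_in = 49003/11000 = 4.45 A.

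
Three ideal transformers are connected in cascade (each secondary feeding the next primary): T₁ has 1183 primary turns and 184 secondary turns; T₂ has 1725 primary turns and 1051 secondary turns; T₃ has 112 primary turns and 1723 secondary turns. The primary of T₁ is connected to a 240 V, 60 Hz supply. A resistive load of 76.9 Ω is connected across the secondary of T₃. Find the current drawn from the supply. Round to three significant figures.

After T₁: V = 240.00 × 184/1183 = 37.329 V.
After T₂: V = 37.329 × 1051/1725 = 22.744 V.
After T₃: V = 22.744 × 1723/112 = 349.88 V.
I_load = 349.88/76.9 = 4.5499 A, so P_out = 349.88 × 4.5499 = 1591.9 W.
All ideal ⇒ P_in = P_out, so I_supply = 1591.9/240 = 6.63 A.

I_supply ≈ 6.63 A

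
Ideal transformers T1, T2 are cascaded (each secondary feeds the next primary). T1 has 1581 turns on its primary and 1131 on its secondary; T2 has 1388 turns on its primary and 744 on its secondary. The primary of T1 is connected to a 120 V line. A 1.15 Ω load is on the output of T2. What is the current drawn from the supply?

I_supply ≈ 15.3 A

After T1: V = 120.00 × 1131/1581 = 85.844 V.
After T2: V = 85.844 × 744/1388 = 46.015 V.
I_load = 46.015/1.15 = 40.013 A, so P_out = 46.015 × 40.013 = 1841.2 W.
All ideal ⇒ P_in = P_out, so I_supply = 1841.2/120 = 15.3 A.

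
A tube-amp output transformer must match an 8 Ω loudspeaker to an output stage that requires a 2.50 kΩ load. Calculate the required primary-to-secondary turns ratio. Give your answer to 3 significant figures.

N_p/N_s ≈ 17.7

Z_p/Z_s = (N_p/N_s)², so N_p/N_s = √(2500/8) = √312 = 17.7.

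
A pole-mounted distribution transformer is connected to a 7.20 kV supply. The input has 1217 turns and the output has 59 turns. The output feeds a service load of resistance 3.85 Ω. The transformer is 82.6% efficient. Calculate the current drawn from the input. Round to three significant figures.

I_in ≈ 5.32 A

V_out = 7200 × 59/1217 = 349.06 V.
I_out = V_out/R = 349.06/3.85 = 90.664 A.
P_out = V_out I_out = 349.06 × 90.664 = 31647 W.
P_in = P_out/η = 31647/0.826 = 38313 W.
I_in = P_in/V_in = 38313/7200 = 5.32 A.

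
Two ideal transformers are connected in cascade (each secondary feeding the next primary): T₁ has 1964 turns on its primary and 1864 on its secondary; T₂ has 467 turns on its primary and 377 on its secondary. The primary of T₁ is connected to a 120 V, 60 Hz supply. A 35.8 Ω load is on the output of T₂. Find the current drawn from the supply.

Secondary of T₁: V = 120.00 × 1864/1964 = 113.89 V.
Secondary of T₂: V = 113.89 × 377/467 = 91.941 V.
I_load = 91.941/35.8 = 2.5682 A, so P_out = 91.941 × 2.5682 = 236.12 W.
All ideal ⇒ P_in = P_out, so I_supply = 236.12/120 = 1.97 A.

I_supply ≈ 1.97 A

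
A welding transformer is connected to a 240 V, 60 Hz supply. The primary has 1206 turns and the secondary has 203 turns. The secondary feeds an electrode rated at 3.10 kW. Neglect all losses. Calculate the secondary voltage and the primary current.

V_s ≈ 40.4 V, I_p ≈ 12.9 A

V_s = V_p × N_s/N_p = 240 × 203/1206 = 40.398 V.
I_s = P/V_s = 3100/40.398 = 76.736 A.
I_p = I_s × N_s/N_p = 76.736 × 203/1206 = 12.9 A.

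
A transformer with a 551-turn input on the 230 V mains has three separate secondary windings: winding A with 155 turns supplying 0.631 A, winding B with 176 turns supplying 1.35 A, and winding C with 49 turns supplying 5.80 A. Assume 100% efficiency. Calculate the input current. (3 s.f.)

I_in ≈ 1.12 A

V_A = 230 × 155/551 = 64.701 V; V_B = 230 × 176/551 = 73.466 V; V_C = 230 × 49/551 = 20.454 V.
P_out = V_A I_A + V_B I_B + V_C I_C = 64.701×0.631 + 73.466×1.35 + 20.454×5.80 = 40.826 + 99.180 + 118.63 = 258.64 W.
Ideal ⇒ P_in = P_out, so I_in = P_out/V_in = 258.64/230 = 1.12 A.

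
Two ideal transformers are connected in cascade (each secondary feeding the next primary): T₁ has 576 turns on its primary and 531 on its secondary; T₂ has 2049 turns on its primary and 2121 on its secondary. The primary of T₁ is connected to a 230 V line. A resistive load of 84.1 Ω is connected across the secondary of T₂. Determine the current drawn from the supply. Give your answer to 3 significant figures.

I_supply ≈ 2.49 A

After T₁: V = 230.00 × 531/576 = 212.03 V.
After T₂: V = 212.03 × 2121/2049 = 219.48 V.
I_load = 219.48/84.1 = 2.6098 A, so P_out = 219.48 × 2.6098 = 572.80 W.
All ideal ⇒ P_in = P_out, so I_supply = 572.80/230 = 2.49 A.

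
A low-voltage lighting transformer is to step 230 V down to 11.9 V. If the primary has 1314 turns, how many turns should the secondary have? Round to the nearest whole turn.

N_s = 68 turns

N_s/N_p = V_s/V_p, so N_s = 1314 × 11.9/230 = 68.0 ≈ 68 turns.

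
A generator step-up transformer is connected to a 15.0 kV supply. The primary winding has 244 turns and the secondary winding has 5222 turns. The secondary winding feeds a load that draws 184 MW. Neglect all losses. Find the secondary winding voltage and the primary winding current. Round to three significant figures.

V_s = V_p × N_s/N_p = 15000 × 5222/244 = 321020 V.
I_s = P/V_s = 1.84×10^8/321020 = 573.16 A.
I_p = I_s × N_s/N_p = 573.16 × 5222/244 = 12300 A.

V_s ≈ 321000 V, I_p ≈ 12300 A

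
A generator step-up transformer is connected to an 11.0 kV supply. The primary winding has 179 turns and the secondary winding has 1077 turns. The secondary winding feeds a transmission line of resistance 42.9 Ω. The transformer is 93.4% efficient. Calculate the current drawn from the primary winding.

I_p ≈ 9940 A

V_s = 11000 × 1077/179 = 66184 V.
I_s = V_s/R = 66184/42.9 = 1542.8 A.
P_out = V_s I_s = 66184 × 1542.8 = 1.0211×10^8 W.
P_in = P_out/η = 1.0211×10^8/0.934 = 1.0932×10^8 W.
I_p = P_in/V_p = 1.0932×10^8/11000 = 9940 A.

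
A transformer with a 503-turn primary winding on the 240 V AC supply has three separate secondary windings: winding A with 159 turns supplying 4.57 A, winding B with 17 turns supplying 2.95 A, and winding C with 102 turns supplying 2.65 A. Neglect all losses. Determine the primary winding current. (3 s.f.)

V_A = 240 × 159/503 = 75.865 V; V_B = 240 × 17/503 = 8.1113 V; V_C = 240 × 102/503 = 48.668 V.
P_out = V_A I_A + V_B I_B + V_C I_C = 75.865×4.57 + 8.1113×2.95 + 48.668×2.65 = 346.70 + 23.928 + 128.97 = 499.60 W.
Ideal ⇒ P_in = P_out, so I_p = P_out/V_p = 499.60/240 = 2.08 A.

I_p ≈ 2.08 A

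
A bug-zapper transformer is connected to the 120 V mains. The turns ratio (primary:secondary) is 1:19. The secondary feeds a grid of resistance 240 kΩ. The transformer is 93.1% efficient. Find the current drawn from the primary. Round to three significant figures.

V_s = 120 × 19/1 = 2280.0 V.
I_s = V_s/R = 2280.0/240000 = 0.0095000 A.
P_out = V_s I_s = 2280.0 × 0.0095000 = 21.660 W.
P_in = P_out/η = 21.660/0.931 = 23.265 W.
I_p = P_in/V_p = 23.265/120 = 0.194 A.

I_p ≈ 0.194 A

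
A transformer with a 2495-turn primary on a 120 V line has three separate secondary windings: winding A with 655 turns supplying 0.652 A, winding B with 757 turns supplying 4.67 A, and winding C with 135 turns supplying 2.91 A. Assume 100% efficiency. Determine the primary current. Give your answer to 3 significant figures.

V_A = 120 × 655/2495 = 31.503 V; V_B = 120 × 757/2495 = 36.409 V; V_C = 120 × 135/2495 = 6.4930 V.
P_out = V_A I_A + V_B I_B + V_C I_C = 31.503×0.652 + 36.409×4.67 + 6.4930×2.91 = 20.540 + 170.03 + 18.895 = 209.46 W.
Ideal ⇒ P_in = P_out, so I_p = P_out/V_p = 209.46/120 = 1.75 A.

I_p ≈ 1.75 A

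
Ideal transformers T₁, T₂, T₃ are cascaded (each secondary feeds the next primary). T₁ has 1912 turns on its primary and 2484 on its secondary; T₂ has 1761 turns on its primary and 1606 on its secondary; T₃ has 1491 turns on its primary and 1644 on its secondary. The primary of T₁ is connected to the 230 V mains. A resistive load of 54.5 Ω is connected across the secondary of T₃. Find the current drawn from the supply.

Secondary of T₁: V = 230.00 × 2484/1912 = 298.81 V.
Secondary of T₂: V = 298.81 × 1606/1761 = 272.51 V.
Secondary of T₃: V = 272.51 × 1644/1491 = 300.47 V.
I_load = 300.47/54.5 = 5.5132 A, so P_out = 300.47 × 5.5132 = 1656.6 W.
All ideal ⇒ P_in = P_out, so I_supply = 1656.6/230 = 7.20 A.

I_supply ≈ 7.20 A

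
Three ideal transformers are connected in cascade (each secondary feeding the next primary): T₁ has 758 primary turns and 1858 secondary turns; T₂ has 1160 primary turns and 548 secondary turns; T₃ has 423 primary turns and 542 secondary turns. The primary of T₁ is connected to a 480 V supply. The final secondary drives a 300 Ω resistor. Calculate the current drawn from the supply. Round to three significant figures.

I_supply ≈ 3.52 A

Secondary of T₁: V = 480.00 × 1858/758 = 1176.6 V.
Secondary of T₂: V = 1176.6 × 548/1160 = 555.83 V.
Secondary of T₃: V = 555.83 × 542/423 = 712.20 V.
I_load = 712.20/300 = 2.3740 A, so P_out = 712.20 × 2.3740 = 1690.7 W.
All ideal ⇒ P_in = P_out, so I_supply = 1690.7/480 = 3.52 A.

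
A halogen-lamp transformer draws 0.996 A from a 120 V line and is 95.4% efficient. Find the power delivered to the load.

P_out ≈ 114 W

P_in = V_p I_p = 120 × 0.996 = 119.52 W.
P_out = η P_in = 0.954 × 119.52 = 114 W.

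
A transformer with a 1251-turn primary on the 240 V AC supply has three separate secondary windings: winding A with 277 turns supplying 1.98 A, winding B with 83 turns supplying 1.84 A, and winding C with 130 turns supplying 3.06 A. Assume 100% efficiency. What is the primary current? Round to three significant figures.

V_A = 240 × 277/1251 = 53.141 V; V_B = 240 × 83/1251 = 15.923 V; V_C = 240 × 130/1251 = 24.940 V.
P_out = V_A I_A + V_B I_B + V_C I_C = 53.141×1.98 + 15.923×1.84 + 24.940×3.06 = 105.22 + 29.299 + 76.317 = 210.84 W.
Ideal ⇒ P_in = P_out, so I_p = P_out/V_p = 210.84/240 = 0.878 A.

I_p ≈ 0.878 A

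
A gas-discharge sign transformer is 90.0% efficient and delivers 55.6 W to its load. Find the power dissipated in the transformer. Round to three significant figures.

P_in = P_out/η = 55.6/0.900 = 61.7778 W.
P_loss = P_in − P_out = 61.7778 − 55.6 = 6.18 W.

P_loss ≈ 6.18 W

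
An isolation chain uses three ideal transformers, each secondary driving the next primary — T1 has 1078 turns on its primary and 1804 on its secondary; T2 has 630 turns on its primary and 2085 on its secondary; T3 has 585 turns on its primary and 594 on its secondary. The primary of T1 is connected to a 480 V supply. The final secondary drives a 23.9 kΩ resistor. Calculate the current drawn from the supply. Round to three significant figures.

After T1: V = 480.00 × 1804/1078 = 803.27 V.
After T2: V = 803.27 × 2085/630 = 2658.4 V.
After T3: V = 2658.4 × 594/585 = 2699.3 V.
I_load = 2699.3/23900 = 0.11294 A, so P_out = 2699.3 × 0.11294 = 304.87 W.
All ideal ⇒ P_in = P_out, so I_supply = 304.87/480 = 0.635 A.

I_supply ≈ 0.635 A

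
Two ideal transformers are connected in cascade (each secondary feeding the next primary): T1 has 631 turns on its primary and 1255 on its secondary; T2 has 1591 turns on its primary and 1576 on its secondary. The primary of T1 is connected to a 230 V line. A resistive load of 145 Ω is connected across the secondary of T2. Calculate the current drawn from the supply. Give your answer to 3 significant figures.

I_supply ≈ 6.16 A

Secondary of T1: V = 230.00 × 1255/631 = 457.45 V.
Secondary of T2: V = 457.45 × 1576/1591 = 453.14 V.
I_load = 453.14/145 = 3.1251 A, so P_out = 453.14 × 3.1251 = 1416.1 W.
All ideal ⇒ P_in = P_out, so I_supply = 1416.1/230 = 6.16 A.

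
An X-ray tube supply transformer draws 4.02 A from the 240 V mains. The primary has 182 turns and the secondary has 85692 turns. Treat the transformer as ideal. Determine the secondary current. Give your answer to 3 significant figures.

I_s/I_p = N_p/N_s, so I_s = 4.02 × 182/85692 = 0.00854 A.

I_s ≈ 0.00854 A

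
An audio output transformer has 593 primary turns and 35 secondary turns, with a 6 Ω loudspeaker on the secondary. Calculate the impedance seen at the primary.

Z_p ≈ 1720 Ω

Z_p = (N_p/N_s)² × Z_s = (593/35)² × 6 = 1720 Ω.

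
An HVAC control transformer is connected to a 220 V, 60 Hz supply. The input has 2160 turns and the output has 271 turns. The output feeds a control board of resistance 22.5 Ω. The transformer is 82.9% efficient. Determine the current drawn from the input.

V_out = 220 × 271/2160 = 27.602 V.
I_out = V_out/R = 27.602/22.5 = 1.2267 A.
P_out = V_out I_out = 27.602 × 1.2267 = 33.861 W.
P_in = P_out/η = 33.861/0.829 = 40.845 W.
I_in = P_in/V_in = 40.845/220 = 0.186 A.

I_in ≈ 0.186 A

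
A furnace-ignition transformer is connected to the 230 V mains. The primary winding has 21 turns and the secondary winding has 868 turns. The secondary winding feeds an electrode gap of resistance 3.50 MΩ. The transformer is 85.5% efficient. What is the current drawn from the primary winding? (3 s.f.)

V_s = 230 × 868/21 = 9506.7 V.
I_s = V_s/R = 9506.7/(3.50×10^6) = 0.0027162 A.
P_out = V_s I_s = 9506.7 × 0.0027162 = 25.822 W.
P_in = P_out/η = 25.822/0.855 = 30.201 W.
I_p = P_in/V_p = 30.201/230 = 0.131 A.

I_p ≈ 0.131 A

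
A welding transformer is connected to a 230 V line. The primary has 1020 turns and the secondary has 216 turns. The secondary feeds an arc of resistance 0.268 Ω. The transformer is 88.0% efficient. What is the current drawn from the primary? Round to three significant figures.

I_p ≈ 43.7 A

V_s = 230 × 216/1020 = 48.706 V.
I_s = V_s/R = 48.706/0.268 = 181.74 A.
P_out = V_s I_s = 48.706 × 181.74 = 8851.7 W.
P_in = P_out/η = 8851.7/0.880 = 10059 W.
I_p = P_in/V_p = 10059/230 = 43.7 A.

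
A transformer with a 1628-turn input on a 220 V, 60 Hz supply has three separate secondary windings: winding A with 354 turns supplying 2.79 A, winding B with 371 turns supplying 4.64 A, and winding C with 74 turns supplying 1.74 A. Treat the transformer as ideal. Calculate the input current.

I_in ≈ 1.74 A

V_A = 220 × 354/1628 = 47.838 V; V_B = 220 × 371/1628 = 50.135 V; V_C = 220 × 74/1628 = 10.000 V.
P_out = V_A I_A + V_B I_B + V_C I_C = 47.838×2.79 + 50.135×4.64 + 10.000×1.74 = 133.47 + 232.63 + 17.400 = 383.49 W.
Ideal ⇒ P_in = P_out, so I_in = P_out/V_in = 383.49/220 = 1.74 A.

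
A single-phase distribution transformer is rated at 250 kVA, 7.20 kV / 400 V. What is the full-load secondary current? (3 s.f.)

I_s = S/V_s = 250000/400 = 625 A.

I_s ≈ 625 A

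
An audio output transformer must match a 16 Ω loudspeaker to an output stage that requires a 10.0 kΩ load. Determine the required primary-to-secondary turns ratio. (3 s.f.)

Z_p/Z_s = (N_p/N_s)², so N_p/N_s = √(10000/16) = √625 = 25.0.

N_p/N_s ≈ 25.0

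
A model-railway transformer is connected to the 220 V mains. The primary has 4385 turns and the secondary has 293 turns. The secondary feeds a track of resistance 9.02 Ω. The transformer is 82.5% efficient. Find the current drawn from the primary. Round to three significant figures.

V_s = 220 × 293/4385 = 14.700 V.
I_s = V_s/R = 14.700/9.02 = 1.6297 A.
P_out = V_s I_s = 14.700 × 1.6297 = 23.957 W.
P_in = P_out/η = 23.957/0.825 = 29.039 W.
I_p = P_in/V_p = 29.039/220 = 0.132 A.

I_p ≈ 0.132 A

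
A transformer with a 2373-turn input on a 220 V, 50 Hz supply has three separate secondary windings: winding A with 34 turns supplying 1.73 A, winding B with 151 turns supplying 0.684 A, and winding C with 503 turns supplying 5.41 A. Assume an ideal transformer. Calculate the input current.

I_in ≈ 1.22 A

V_A = 220 × 34/2373 = 3.1521 V; V_B = 220 × 151/2373 = 13.999 V; V_C = 220 × 503/2373 = 46.633 V.
P_out = V_A I_A + V_B I_B + V_C I_C = 3.1521×1.73 + 13.999×0.684 + 46.633×5.41 = 5.4532 + 9.5754 + 252.28 = 267.31 W.
Ideal ⇒ P_in = P_out, so I_in = P_out/V_in = 267.31/220 = 1.22 A.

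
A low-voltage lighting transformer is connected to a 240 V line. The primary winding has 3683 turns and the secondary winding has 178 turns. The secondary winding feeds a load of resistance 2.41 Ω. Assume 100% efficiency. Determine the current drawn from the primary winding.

I_p ≈ 0.233 A

V_s = V_p × N_s/N_p = 240 × 178/3683 = 11.599 V.
I_s = V_s/R = 11.599/2.41 = 4.8130 A.
For an ideal transformer I_p N_p = I_s N_s, so I_p = 4.8130 × 178/3683 = 0.233 A.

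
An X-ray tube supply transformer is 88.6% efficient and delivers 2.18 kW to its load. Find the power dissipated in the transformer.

P_loss ≈ 280 W

P_in = P_out/η = 2180/0.886 = 2460.50 W.
P_loss = P_in − P_out = 2460.50 − 2180 = 280 W.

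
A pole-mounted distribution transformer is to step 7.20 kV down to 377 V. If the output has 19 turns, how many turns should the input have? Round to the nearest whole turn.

N_in = 363 turns

N_in/N_out = V_in/V_out, so N_in = 19 × 7200/377 = 362.9 ≈ 363 turns.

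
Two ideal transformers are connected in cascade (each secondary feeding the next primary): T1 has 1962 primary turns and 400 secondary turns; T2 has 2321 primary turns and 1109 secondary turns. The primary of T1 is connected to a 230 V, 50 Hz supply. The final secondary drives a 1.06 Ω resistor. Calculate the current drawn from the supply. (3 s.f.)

I_supply ≈ 2.06 A

After T1: V = 230.00 × 400/1962 = 46.891 V.
After T2: V = 46.891 × 1109/2321 = 22.405 V.
I_load = 22.405/1.06 = 21.137 A, so P_out = 22.405 × 21.137 = 473.57 W.
All ideal ⇒ P_in = P_out, so I_supply = 473.57/230 = 2.06 A.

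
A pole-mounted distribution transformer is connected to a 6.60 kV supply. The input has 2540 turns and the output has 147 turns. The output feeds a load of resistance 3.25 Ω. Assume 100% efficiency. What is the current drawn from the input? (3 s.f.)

I_in ≈ 6.80 A

V_out = V_in × N_out/N_in = 6600 × 147/2540 = 381.97 V.
I_out = V_out/R = 381.97/3.25 = 117.53 A.
For an ideal transformer I_in N_in = I_out N_out, so I_in = 117.53 × 147/2540 = 6.80 A.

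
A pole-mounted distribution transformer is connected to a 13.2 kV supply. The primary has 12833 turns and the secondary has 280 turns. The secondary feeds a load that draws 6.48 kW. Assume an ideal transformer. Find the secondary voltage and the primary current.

V_s ≈ 288 V, I_p ≈ 0.491 A

V_s = V_p × N_s/N_p = 13200 × 280/12833 = 288.01 V.
I_s = P/V_s = 6480/288.01 = 22.499 A.
I_p = I_s × N_s/N_p = 22.499 × 280/12833 = 0.491 A.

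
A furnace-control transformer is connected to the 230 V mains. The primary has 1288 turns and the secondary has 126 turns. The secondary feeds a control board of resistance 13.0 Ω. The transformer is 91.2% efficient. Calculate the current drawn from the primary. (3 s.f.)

V_s = 230 × 126/1288 = 22.500 V.
I_s = V_s/R = 22.500/13.0 = 1.7308 A.
P_out = V_s I_s = 22.500 × 1.7308 = 38.942 W.
P_in = P_out/η = 38.942/0.912 = 42.700 W.
I_p = P_in/V_p = 42.700/230 = 0.186 A.

I_p ≈ 0.186 A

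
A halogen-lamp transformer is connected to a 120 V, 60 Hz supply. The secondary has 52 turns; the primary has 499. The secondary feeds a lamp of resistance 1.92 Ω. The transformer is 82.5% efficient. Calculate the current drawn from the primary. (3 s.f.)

I_p ≈ 0.823 A

V_s = 120 × 52/499 = 12.505 V.
I_s = V_s/R = 12.505/1.92 = 6.5130 A.
P_out = V_s I_s = 12.505 × 6.5130 = 81.445 W.
P_in = P_out/η = 81.445/0.825 = 98.722 W.
I_p = P_in/V_p = 98.722/120 = 0.823 A.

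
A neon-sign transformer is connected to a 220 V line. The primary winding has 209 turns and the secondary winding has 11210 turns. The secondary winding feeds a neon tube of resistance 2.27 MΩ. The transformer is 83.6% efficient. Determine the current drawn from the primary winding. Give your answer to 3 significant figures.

V_s = 220 × 11210/209 = 11800 V.
I_s = V_s/R = 11800/(2.27×10^6) = 0.0051982 A.
P_out = V_s I_s = 11800 × 0.0051982 = 61.339 W.
P_in = P_out/η = 61.339/0.836 = 73.372 W.
I_p = P_in/V_p = 73.372/220 = 0.334 A.

I_p ≈ 0.334 A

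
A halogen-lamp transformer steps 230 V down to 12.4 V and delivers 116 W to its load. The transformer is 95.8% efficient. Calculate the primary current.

I_p ≈ 0.526 A

P_in = P_out/η = 116/0.958 = 121.09 W.
I_p = P_in/V_p = 121.09/230 = 0.526 A.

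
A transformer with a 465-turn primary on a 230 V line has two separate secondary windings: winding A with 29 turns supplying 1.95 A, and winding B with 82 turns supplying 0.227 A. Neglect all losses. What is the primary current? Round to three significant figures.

I_p ≈ 0.162 A

V_A = 230 × 29/465 = 14.344 V; V_B = 230 × 82/465 = 40.559 V.
P_out = V_A I_A + V_B I_B = 14.344×1.95 + 40.559×0.227 = 27.971 + 9.2069 = 37.178 W.
Ideal ⇒ P_in = P_out, so I_p = P_out/V_p = 37.178/230 = 0.162 A.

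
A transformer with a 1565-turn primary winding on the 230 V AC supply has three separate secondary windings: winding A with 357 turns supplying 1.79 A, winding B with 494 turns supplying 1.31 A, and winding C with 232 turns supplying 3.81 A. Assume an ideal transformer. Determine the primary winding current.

I_p ≈ 1.39 A

V_A = 230 × 357/1565 = 52.466 V; V_B = 230 × 494/1565 = 72.601 V; V_C = 230 × 232/1565 = 34.096 V.
P_out = V_A I_A + V_B I_B + V_C I_C = 52.466×1.79 + 72.601×1.31 + 34.096×3.81 = 93.915 + 95.107 + 129.91 = 318.93 W.
Ideal ⇒ P_in = P_out, so I_p = P_out/V_p = 318.93/230 = 1.39 A.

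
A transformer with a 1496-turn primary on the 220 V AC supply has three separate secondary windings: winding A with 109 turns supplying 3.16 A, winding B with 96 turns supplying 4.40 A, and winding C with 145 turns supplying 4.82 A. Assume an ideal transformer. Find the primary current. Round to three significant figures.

I_p ≈ 0.980 A

V_A = 220 × 109/1496 = 16.029 V; V_B = 220 × 96/1496 = 14.118 V; V_C = 220 × 145/1496 = 21.324 V.
P_out = V_A I_A + V_B I_B + V_C I_C = 16.029×3.16 + 14.118×4.40 + 21.324×4.82 = 50.653 + 62.118 + 102.78 = 215.55 W.
Ideal ⇒ P_in = P_out, so I_p = P_out/V_p = 215.55/220 = 0.980 A.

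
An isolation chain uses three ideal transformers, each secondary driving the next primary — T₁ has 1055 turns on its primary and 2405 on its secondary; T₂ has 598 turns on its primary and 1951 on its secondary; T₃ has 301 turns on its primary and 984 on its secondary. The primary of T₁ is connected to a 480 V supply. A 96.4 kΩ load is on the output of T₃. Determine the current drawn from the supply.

Secondary of T₁: V = 480.00 × 2405/1055 = 1094.2 V.
Secondary of T₂: V = 1094.2 × 1951/598 = 3569.9 V.
Secondary of T₃: V = 3569.9 × 984/301 = 11670 V.
I_load = 11670/96400 = 0.12106 A, so P_out = 11670 × 0.12106 = 1412.9 W.
All ideal ⇒ P_in = P_out, so I_supply = 1412.9/480 = 2.94 A.

I_supply ≈ 2.94 A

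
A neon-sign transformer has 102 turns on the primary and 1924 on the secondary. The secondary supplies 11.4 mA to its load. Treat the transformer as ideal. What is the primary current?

For an ideal transformer I_p/I_s = N_s/N_p, so I_p = 0.0114 × 1924/102 = 0.215 A.

I_p ≈ 0.215 A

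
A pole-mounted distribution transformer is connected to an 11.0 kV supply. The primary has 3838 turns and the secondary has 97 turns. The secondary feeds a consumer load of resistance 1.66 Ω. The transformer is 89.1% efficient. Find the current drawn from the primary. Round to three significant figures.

V_s = 11000 × 97/3838 = 278.01 V.
I_s = V_s/R = 278.01/1.66 = 167.48 A.
P_out = V_s I_s = 278.01 × 167.48 = 46560 W.
P_in = P_out/η = 46560/0.891 = 52256 W.
I_p = P_in/V_p = 52256/11000 = 4.75 A.

I_p ≈ 4.75 A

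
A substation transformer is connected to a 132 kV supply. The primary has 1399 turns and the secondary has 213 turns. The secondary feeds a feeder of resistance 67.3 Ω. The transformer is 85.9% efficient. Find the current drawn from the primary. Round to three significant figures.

I_p ≈ 52.9 A

V_s = 132000 × 213/1399 = 20097 V.
I_s = V_s/R = 20097/67.3 = 298.62 A.
P_out = V_s I_s = 20097 × 298.62 = 6.0015×10^6 W.
P_in = P_out/η = 6.0015×10^6/0.859 = 6.9866×10^6 W.
I_p = P_in/V_p = 6.9866×10^6/132000 = 52.9 A.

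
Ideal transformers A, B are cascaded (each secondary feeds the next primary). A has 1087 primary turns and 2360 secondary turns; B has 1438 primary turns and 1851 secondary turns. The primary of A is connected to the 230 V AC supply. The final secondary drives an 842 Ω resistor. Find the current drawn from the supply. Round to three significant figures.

I_supply ≈ 2.13 A

After A: V = 230.00 × 2360/1087 = 499.36 V.
After B: V = 499.36 × 1851/1438 = 642.77 V.
I_load = 642.77/842 = 0.76339 A, so P_out = 642.77 × 0.76339 = 490.69 W.
All ideal ⇒ P_in = P_out, so I_supply = 490.69/230 = 2.13 A.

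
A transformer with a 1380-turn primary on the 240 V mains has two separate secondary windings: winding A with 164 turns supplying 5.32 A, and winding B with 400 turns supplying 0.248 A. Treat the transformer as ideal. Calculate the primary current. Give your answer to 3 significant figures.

I_p ≈ 0.704 A

V_A = 240 × 164/1380 = 28.522 V; V_B = 240 × 400/1380 = 69.565 V.
P_out = V_A I_A + V_B I_B = 28.522×5.32 + 69.565×0.248 = 151.74 + 17.252 = 168.99 W.
Ideal ⇒ P_in = P_out, so I_p = P_out/V_p = 168.99/240 = 0.704 A.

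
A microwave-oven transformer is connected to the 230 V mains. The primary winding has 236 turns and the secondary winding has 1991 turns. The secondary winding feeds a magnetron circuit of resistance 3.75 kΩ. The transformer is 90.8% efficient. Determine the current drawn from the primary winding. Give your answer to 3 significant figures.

I_p ≈ 4.81 A

V_s = 230 × 1991/236 = 1940.4 V.
I_s = V_s/R = 1940.4/3750 = 0.51744 A.
P_out = V_s I_s = 1940.4 × 0.51744 = 1004.0 W.
P_in = P_out/η = 1004.0/0.908 = 1105.8 W.
I_p = P_in/V_p = 1105.8/230 = 4.81 A.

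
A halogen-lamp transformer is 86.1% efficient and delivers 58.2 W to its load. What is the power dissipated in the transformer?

P_loss ≈ 9.40 W

P_in = P_out/η = 58.2/0.861 = 67.5958 W.
P_loss = P_in − P_out = 67.5958 − 58.2 = 9.40 W.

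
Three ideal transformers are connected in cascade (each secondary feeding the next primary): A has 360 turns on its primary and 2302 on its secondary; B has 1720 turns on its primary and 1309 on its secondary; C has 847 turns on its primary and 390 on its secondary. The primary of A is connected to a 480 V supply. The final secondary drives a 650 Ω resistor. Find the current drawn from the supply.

I_supply ≈ 3.71 A

After A: V = 480.00 × 2302/360 = 3069.3 V.
After B: V = 3069.3 × 1309/1720 = 2335.9 V.
After C: V = 2335.9 × 390/847 = 1075.6 V.
I_load = 1075.6/650 = 1.6547 A, so P_out = 1075.6 × 1.6547 = 1779.8 W.
All ideal ⇒ P_in = P_out, so I_supply = 1779.8/480 = 3.71 A.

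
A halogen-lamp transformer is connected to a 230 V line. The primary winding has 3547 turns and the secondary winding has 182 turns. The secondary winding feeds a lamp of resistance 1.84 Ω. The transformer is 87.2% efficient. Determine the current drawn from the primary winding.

V_s = 230 × 182/3547 = 11.802 V.
I_s = V_s/R = 11.802/1.84 = 6.4139 A.
P_out = V_s I_s = 11.802 × 6.4139 = 75.693 W.
P_in = P_out/η = 75.693/0.872 = 86.804 W.
I_p = P_in/V_p = 86.804/230 = 0.377 A.

I_p ≈ 0.377 A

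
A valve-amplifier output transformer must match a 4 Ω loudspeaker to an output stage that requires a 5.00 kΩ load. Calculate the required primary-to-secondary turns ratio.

N_p/N_s ≈ 35.4

Z_p/Z_s = (N_p/N_s)², so N_p/N_s = √(5000/4) = √1250 = 35.4.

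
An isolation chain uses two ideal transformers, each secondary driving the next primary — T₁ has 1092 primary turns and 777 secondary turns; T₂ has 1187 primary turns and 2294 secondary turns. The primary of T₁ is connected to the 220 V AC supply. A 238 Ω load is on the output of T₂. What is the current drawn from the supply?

I_supply ≈ 1.75 A

Secondary of T₁: V = 220.00 × 777/1092 = 156.54 V.
Secondary of T₂: V = 156.54 × 2294/1187 = 302.53 V.
I_load = 302.53/238 = 1.2711 A, so P_out = 302.53 × 1.2711 = 384.55 W.
All ideal ⇒ P_in = P_out, so I_supply = 384.55/220 = 1.75 A.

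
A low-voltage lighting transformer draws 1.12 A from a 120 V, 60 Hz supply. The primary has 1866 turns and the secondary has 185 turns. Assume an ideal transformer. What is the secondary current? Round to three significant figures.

I_s/I_p = N_p/N_s, so I_s = 1.12 × 1866/185 = 11.3 A.

I_s ≈ 11.3 A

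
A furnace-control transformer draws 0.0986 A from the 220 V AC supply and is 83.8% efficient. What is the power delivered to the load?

P_in = V_p I_p = 220 × 0.0986 = 21.692 W.
P_out = η P_in = 0.838 × 21.692 = 18.2 W.

P_out ≈ 18.2 W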